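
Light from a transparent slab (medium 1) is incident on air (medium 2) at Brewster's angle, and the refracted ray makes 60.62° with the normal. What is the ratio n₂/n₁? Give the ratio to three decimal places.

θ_B + θ_t = 90°, so θ_B = 90° − 60.62° = 29.38°.
Then n₂/n₁ = tan θ_B = tan 29.38° = 0.563.

n₂/n₁ ≈ 0.563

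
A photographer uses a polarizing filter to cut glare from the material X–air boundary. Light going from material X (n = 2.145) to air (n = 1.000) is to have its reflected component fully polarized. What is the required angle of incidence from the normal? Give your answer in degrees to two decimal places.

Here n₂/n₁ = 1.000/2.145 = 0.4662, and Brewster's law gives tan θ_B = n₂/n₁.
So θ_B = arctan 0.4662 = 24.99°.

θ_B ≈ 24.99°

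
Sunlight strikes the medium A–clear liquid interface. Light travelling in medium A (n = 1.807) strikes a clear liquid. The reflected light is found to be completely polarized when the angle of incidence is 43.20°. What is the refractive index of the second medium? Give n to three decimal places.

Brewster's law: tan θ_B = n₂/n₁ (light incident in medium A, refracted into a clear liquid).
n₂ = n₁ tan θ_B = 1.807 × tan 43.20° = 1.697.

n ≈ 1.697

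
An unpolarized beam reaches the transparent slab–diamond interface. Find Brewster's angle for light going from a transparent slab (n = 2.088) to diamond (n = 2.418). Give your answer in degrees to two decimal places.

Brewster's condition: tan θ_B = n₂/n₁ = 2.418/2.088 = 1.1580.
θ_B = arctan(1.1580) = 49.19°.

θ_B ≈ 49.19°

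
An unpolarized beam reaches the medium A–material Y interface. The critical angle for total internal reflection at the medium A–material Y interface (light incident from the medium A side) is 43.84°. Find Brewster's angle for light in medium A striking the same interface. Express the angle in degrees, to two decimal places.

θ_B ≈ 34.71°

n₂/n₁ = sin θ_c = sin 43.84° = 0.6926.
tan θ_B equals the same ratio, so θ_B = arctan(0.6926) = 34.71°.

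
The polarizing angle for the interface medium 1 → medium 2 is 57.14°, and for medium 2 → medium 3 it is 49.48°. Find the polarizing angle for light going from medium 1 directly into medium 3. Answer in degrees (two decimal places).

tan θ_B(1→2) = n₂/n₁ = tan 57.14° = 1.5481.
tan θ_B(2→3) = n₃/n₂ = tan 49.48° = 1.1700.
So n₃/n₁ = (n₂/n₁)(n₃/n₂) = 1.5481 × 1.1700 = 1.8114.
θ_B(1→3) = arctan(1.8114) = 61.10°.

θ_B ≈ 61.10°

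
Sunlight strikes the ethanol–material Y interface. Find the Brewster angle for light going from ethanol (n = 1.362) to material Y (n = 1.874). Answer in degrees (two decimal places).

θ_B ≈ 53.99°

Brewster's condition: tan θ_B = n₂/n₁ = 1.874/1.362 = 1.3759. Taking the arctangent, θ_B = 53.99°.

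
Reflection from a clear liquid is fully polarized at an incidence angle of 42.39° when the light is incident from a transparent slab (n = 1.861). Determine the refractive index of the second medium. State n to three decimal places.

n ≈ 1.699

Full polarization of the reflected beam means tan θ_B = n₂/n₁, where n₁ is the incident medium (a transparent slab).
n₂ = n₁ tan θ_B = 1.861 × tan 42.39° = 1.699.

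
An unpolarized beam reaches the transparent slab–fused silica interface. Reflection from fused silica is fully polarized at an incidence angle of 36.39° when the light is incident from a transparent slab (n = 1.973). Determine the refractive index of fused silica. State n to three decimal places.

Brewster's law: tan θ_B = n₂/n₁ (light incident in a transparent slab, refracted into fused silica).
n₂ = n₁ tan θ_B = 1.973 × tan 36.39° = 1.454.

n ≈ 1.454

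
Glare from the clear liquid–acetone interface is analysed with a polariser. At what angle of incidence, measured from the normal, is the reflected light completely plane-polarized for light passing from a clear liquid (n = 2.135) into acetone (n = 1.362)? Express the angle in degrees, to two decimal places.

At Brewster's angle the reflected and refracted rays are perpendicular, which with Snell's law gives tan θ_B = n₂/n₁.
Brewster's condition: tan θ_B = n₂/n₁ = 1.362/2.135 = 0.6379. Taking the arctangent, θ_B = 32.54°.

θ_B ≈ 32.54°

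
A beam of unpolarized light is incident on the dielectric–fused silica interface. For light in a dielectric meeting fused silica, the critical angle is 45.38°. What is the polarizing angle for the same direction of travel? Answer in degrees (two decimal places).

n₂/n₁ = sin θ_c = sin 45.38° = 0.7118.
tan θ_B equals the same ratio, so θ_B = arctan(0.7118) = 35.44°.

θ_B ≈ 35.44°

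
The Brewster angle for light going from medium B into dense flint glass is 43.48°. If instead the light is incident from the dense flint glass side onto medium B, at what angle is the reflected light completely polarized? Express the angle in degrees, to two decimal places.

tan θ_B' = n₁/n₂ = 1/tan θ_B, so θ_B' = 90° − θ_B.
θ_B' = 90° − 43.48° = 46.52°.

θ_B' ≈ 46.52°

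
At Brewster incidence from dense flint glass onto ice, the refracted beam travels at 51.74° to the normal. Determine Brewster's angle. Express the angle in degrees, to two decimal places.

Brewster's condition makes the reflected and refracted beams perpendicular: θ_B + θ_t = 90°.
So θ_B = 90° − θ_t = 90° − 51.74° = 38.26°.

θ_B ≈ 38.26°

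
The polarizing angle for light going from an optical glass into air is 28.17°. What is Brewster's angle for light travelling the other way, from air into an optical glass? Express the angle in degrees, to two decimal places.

The two Brewster angles are complementary: θ_B' = 90° − θ_B = 90° − 28.17° = 61.83°.

θ_B' ≈ 61.83°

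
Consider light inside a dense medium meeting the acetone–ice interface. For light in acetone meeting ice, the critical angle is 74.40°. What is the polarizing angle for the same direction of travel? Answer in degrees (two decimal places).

θ_B ≈ 43.93°

sin θ_c = n₂/n₁, so n₂/n₁ = sin 74.40° = 0.9632.
Brewster: tan θ_B = n₂/n₁ = 0.9632.
θ_B = arctan(0.9632) = 43.93°.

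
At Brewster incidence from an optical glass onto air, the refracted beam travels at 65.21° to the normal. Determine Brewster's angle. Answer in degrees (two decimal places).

At Brewster's angle the reflected and refracted rays are perpendicular, so θ_B + θ_t = 90°.
θ_B = 90° − 65.21° = 24.79°.

θ_B ≈ 24.79°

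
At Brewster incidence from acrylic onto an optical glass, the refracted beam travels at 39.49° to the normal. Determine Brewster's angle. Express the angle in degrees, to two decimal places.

Brewster's condition makes the reflected and refracted beams perpendicular: θ_B + θ_t = 90°.
θ_B = 90° − 39.49° = 50.51°.

θ_B ≈ 50.51°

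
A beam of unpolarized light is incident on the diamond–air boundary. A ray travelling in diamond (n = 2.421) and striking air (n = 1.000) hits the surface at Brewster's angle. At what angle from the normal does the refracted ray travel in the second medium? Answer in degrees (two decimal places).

θ_t ≈ 67.56°

tan θ_B = n₂/n₁ = 1.000/2.421 = 0.4131, so θ_B = 22.44°.
At Brewster's angle the reflected and refracted rays are perpendicular, so θ_t = 90° − θ_B = 90° − 22.44° = 67.56°.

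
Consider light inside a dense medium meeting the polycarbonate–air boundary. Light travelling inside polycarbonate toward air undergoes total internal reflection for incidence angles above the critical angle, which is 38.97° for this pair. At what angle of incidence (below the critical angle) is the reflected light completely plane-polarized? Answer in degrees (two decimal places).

At the critical angle sin θ_c = n₂/n₁, giving n₂/n₁ = sin 38.97° = 0.6289.
Then tan θ_B = n₂/n₁ = 0.6289, so θ_B = arctan 0.6289 = 32.17°.

θ_B ≈ 32.17°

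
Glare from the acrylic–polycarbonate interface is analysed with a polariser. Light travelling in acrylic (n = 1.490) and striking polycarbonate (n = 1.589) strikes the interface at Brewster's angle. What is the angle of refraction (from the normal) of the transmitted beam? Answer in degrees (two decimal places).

θ_B = arctan(n₂/n₁) = arctan(1.589/1.490) = 46.84°.
The refracted ray is perpendicular to the reflected ray, so θ_t = 90° − θ_B = 43.16°.

θ_t ≈ 43.16°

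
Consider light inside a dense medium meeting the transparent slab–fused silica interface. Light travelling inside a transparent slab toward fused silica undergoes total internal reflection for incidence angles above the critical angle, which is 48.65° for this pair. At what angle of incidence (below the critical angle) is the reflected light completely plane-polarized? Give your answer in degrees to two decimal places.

θ_B ≈ 36.90°

n₂/n₁ = sin θ_c = sin 48.65° = 0.7507.
tan θ_B equals the same ratio, so θ_B = arctan(0.7507) = 36.90°.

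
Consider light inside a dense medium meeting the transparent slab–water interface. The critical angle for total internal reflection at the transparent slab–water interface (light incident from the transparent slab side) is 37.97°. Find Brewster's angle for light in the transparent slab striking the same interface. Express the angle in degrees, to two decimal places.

θ_B ≈ 31.60°

n₂/n₁ = sin θ_c = sin 37.97° = 0.6152.
tan θ_B equals the same ratio, so θ_B = arctan(0.6152) = 31.60°.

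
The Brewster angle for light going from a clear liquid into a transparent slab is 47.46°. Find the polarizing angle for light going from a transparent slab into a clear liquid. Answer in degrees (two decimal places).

θ_B' ≈ 42.54°

tan θ_B' = n₁/n₂ = 1/tan θ_B, so θ_B' = 90° − θ_B.
θ_B' = 90° − 47.46° = 42.54°.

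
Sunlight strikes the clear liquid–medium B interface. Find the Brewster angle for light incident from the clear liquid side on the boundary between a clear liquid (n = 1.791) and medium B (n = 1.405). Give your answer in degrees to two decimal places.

At Brewster's angle the reflected and refracted rays are perpendicular, which with Snell's law gives tan θ_B = n₂/n₁.
Here n₂/n₁ = 1.405/1.791 = 0.7845, and Brewster's law gives tan θ_B = n₂/n₁. Taking the arctangent, θ_B = 38.11°.

θ_B ≈ 38.11°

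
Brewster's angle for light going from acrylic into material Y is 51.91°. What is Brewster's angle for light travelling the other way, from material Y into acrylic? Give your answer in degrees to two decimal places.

θ_B' ≈ 38.09°

tan θ_B' = n₁/n₂ = 1/tan θ_B, so θ_B' = 90° − θ_B.
θ_B' = 90° − 51.91° = 38.09°.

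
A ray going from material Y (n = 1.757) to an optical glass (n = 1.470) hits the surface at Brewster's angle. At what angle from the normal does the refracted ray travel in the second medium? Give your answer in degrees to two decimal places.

θ_t ≈ 50.08°

First find Brewster's angle: tan θ_B = 1.470/1.757 = 0.8367, giving θ_B = 39.92°.
At Brewster's angle the reflected and refracted rays are perpendicular, so θ_t = 90° − θ_B = 90° − 39.92° = 50.08°.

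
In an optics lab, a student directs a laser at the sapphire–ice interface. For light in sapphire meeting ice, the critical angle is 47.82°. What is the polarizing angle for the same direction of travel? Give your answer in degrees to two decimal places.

θ_B ≈ 36.54°

At the critical angle sin θ_c = n₂/n₁, giving n₂/n₁ = sin 47.82° = 0.7410.
Then tan θ_B = n₂/n₁ = 0.7410, so θ_B = arctan 0.7410 = 36.54°.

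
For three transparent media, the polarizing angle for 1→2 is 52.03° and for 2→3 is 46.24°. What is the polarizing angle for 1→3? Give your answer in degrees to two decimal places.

θ_B ≈ 53.23°

n₂/n₁ = tan 52.03° = 1.2813 and n₃/n₂ = tan 46.24° = 1.0442.
n₃/n₁ = 1.3380. Then tan θ_B(1→3) = n₃/n₁, so θ_B(1→3) = arctan(1.3380) = 53.23°.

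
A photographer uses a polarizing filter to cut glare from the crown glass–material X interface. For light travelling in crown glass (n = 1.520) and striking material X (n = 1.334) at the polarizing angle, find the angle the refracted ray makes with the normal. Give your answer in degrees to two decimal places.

θ_t ≈ 48.73°

θ_B = arctan(n₂/n₁) = arctan(1.334/1.520) = 41.27°.
The refracted ray is perpendicular to the reflected ray, so θ_t = 90° − θ_B = 48.73°.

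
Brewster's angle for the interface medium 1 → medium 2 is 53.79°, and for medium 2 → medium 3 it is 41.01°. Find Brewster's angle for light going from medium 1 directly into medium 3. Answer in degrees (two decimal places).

n₂/n₁ = tan 53.79° = 1.3658 and n₃/n₂ = tan 41.01° = 0.8696.
n₃/n₁ = 1.1877. Then tan θ_B(1→3) = n₃/n₁, so θ_B(1→3) = arctan(1.1877) = 49.90°.

θ_B ≈ 49.90°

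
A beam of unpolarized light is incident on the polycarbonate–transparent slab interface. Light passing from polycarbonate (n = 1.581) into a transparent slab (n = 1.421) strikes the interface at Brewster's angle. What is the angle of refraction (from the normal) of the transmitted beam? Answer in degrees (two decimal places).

θ_t ≈ 48.05°

First find Brewster's angle: tan θ_B = 1.421/1.581 = 0.8988, giving θ_B = 41.95°.
The refracted ray is perpendicular to the reflected ray, so θ_t = 90° − θ_B = 48.05°.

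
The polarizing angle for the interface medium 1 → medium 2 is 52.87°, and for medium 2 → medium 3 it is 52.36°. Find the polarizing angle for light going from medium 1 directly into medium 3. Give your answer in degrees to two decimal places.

tan θ_B(1→2) = n₂/n₁ = tan 52.87° = 1.3208.
tan θ_B(2→3) = n₃/n₂ = tan 52.36° = 1.2967.
So n₃/n₁ = (n₂/n₁)(n₃/n₂) = 1.3208 × 1.2967 = 1.7126.
θ_B(1→3) = arctan(1.7126) = 59.72°.

θ_B ≈ 59.72°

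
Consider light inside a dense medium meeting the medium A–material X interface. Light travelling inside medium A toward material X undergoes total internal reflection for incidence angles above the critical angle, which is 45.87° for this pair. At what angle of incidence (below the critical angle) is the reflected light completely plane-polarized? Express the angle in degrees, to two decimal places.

sin θ_c = n₂/n₁, so n₂/n₁ = sin 45.87° = 0.7178.
Brewster: tan θ_B = n₂/n₁ = 0.7178.
θ_B = arctan(0.7178) = 35.67°.

θ_B ≈ 35.67°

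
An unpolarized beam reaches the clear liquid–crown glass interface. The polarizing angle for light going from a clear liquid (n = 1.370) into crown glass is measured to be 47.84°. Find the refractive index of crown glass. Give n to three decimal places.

n ≈ 1.513

Full polarization of the reflected beam means tan θ_B = n₂/n₁, where n₁ is the incident medium (a clear liquid).
n₂ = n₁ tan θ_B = 1.370 × tan 47.84° = 1.513.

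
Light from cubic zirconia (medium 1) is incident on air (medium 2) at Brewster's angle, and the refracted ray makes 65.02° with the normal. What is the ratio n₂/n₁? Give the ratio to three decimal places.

n₂/n₁ ≈ 0.466

θ_B + θ_t = 90°, so θ_B = 90° − 65.02° = 24.98°.
Then n₂/n₁ = tan θ_B = tan 24.98° = 0.466.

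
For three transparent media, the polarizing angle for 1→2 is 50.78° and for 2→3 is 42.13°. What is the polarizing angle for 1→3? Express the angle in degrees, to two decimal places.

Each Brewster angle gives a ratio: n₂/n₁ = tan 50.78° = 1.2252, n₃/n₂ = tan 42.13° = 0.9045.
Multiplying, n₃/n₁ = 1.2252 × 0.9045 = 1.1083, and θ_B(1→3) = arctan 1.1083 = 47.94°.

θ_B ≈ 47.94°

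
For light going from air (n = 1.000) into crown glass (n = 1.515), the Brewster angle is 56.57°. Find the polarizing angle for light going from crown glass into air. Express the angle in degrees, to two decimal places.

tan θ_B' = n₁/n₂ = 1/tan θ_B, so θ_B' = 90° − θ_B.
θ_B' = 90° − 56.57° = 33.43°.

θ_B' ≈ 33.43°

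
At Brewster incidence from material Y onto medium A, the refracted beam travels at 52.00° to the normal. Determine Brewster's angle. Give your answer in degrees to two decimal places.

θ_B ≈ 38.00°

At Brewster's angle the reflected and refracted rays are perpendicular, so θ_B + θ_t = 90°.
θ_B = 90° − 52.00° = 38.00°.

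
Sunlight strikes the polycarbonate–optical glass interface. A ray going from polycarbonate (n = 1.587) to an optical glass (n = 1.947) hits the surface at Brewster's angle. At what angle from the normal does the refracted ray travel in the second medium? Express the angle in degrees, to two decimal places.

tan θ_B = n₂/n₁ = 1.947/1.587 = 1.2268, so θ_B = 50.82°.
At Brewster's angle the reflected and refracted rays are perpendicular, so θ_t = 90° − θ_B = 90° − 50.82° = 39.18°.

θ_t ≈ 39.18°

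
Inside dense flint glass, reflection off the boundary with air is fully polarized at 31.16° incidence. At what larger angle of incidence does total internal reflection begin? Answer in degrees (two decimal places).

tan θ_B = n₂/n₁ = tan 31.16° = 0.6047.
Total internal reflection: sin θ_c = n₂/n₁ = 0.6047.
θ_c = arcsin(0.6047) = 37.20°.

θ_c ≈ 37.20°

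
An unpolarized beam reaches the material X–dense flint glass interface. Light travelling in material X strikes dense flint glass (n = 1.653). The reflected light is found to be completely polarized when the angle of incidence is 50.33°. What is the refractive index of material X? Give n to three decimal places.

Full polarization of the reflected beam means tan θ_B = n₂/n₁, where n₁ is the incident medium (material X).
n₁ = n₂ / tan θ_B = 1.653 / tan 50.33° = 1.371.

n ≈ 1.371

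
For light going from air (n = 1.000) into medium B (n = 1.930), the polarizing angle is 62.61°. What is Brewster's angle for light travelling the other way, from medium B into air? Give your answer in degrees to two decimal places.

θ_B' ≈ 27.39°

The two Brewster angles are complementary: θ_B' = 90° − θ_B = 90° − 62.61° = 27.39°.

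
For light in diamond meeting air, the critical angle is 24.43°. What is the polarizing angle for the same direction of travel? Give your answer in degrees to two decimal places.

n₂/n₁ = sin θ_c = sin 24.43° = 0.4136.
tan θ_B equals the same ratio, so θ_B = arctan(0.4136) = 22.47°.

θ_B ≈ 22.47°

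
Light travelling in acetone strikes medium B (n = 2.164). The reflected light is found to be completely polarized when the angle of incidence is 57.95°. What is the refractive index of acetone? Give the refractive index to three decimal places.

Full polarization of the reflected beam means tan θ_B = n₂/n₁, where n₁ is the incident medium (acetone).
n₁ = n₂ / tan θ_B = 2.164 / tan 57.95° = 1.355.

n ≈ 1.355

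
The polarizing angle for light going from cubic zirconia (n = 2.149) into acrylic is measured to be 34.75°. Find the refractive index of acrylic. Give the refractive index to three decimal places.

Brewster's law: tan θ_B = n₂/n₁ (light incident in cubic zirconia, refracted into acrylic).
n₂ = n₁ tan θ_B = 2.149 × tan 34.75° = 1.491.

n ≈ 1.491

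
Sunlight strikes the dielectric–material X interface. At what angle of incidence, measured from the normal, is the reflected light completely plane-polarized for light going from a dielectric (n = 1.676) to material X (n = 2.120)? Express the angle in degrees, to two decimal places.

θ_B ≈ 51.67°

Here n₂/n₁ = 2.120/1.676 = 1.2649, and Brewster's law gives tan θ_B = n₂/n₁.
So θ_B = arctan 1.2649 = 51.67°.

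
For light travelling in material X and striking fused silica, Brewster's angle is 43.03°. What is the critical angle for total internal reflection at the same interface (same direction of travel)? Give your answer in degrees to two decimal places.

tan θ_B = n₂/n₁ = tan 43.03° = 0.9335.
Total internal reflection: sin θ_c = n₂/n₁ = 0.9335.
θ_c = arcsin(0.9335) = 68.99°.

θ_c ≈ 68.99°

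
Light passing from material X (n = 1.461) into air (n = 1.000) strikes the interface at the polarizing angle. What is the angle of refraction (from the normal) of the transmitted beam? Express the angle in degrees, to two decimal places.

First find Brewster's angle: tan θ_B = 1.000/1.461 = 0.6845, giving θ_B = 34.39°.
At Brewster's angle the reflected and refracted rays are perpendicular, so θ_t = 90° − θ_B = 90° − 34.39° = 55.61°.

θ_t ≈ 55.61°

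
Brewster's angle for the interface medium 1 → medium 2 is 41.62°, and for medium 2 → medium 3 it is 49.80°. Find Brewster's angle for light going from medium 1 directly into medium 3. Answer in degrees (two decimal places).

n₂/n₁ = tan 41.62° = 0.8885 and n₃/n₂ = tan 49.80° = 1.1833.
n₃/n₁ = 1.0514. Then tan θ_B(1→3) = n₃/n₁, so θ_B(1→3) = arctan(1.0514) = 46.43°.

θ_B ≈ 46.43°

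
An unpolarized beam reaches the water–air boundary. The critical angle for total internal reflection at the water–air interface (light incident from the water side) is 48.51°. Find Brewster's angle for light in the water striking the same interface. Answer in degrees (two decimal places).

θ_B ≈ 36.84°

sin θ_c = n₂/n₁, so n₂/n₁ = sin 48.51° = 0.7491.
Brewster: tan θ_B = n₂/n₁ = 0.7491.
θ_B = arctan(0.7491) = 36.84°.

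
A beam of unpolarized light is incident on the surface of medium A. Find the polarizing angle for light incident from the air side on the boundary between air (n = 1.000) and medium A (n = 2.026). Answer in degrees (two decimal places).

At Brewster's angle the reflected and refracted rays are perpendicular, which with Snell's law gives tan θ_B = n₂/n₁.
Brewster's condition: tan θ_B = n₂/n₁ = 2.026/1.000 = 2.0260.
So θ_B = arctan 2.0260 = 63.73°.

θ_B ≈ 63.73°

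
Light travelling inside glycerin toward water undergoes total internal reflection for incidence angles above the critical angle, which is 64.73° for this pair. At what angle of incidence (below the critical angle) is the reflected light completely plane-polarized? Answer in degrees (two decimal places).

sin θ_c = n₂/n₁, so n₂/n₁ = sin 64.73° = 0.9043.
Brewster: tan θ_B = n₂/n₁ = 0.9043.
θ_B = arctan(0.9043) = 42.12°.

θ_B ≈ 42.12°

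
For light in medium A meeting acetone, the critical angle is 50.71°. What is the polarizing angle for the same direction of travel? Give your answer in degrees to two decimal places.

At the critical angle sin θ_c = n₂/n₁, giving n₂/n₁ = sin 50.71° = 0.7740.
Then tan θ_B = n₂/n₁ = 0.7740, so θ_B = arctan 0.7740 = 37.74°.

θ_B ≈ 37.74°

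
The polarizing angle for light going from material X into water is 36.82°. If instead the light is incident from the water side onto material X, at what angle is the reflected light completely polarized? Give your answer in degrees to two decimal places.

Reversing the direction swaps n₁ and n₂, so tan θ_B' = 1/tan θ_B and θ_B' = 90° − θ_B.
Hence θ_B' = 90° − 36.82° = 53.18°.

θ_B' ≈ 53.18°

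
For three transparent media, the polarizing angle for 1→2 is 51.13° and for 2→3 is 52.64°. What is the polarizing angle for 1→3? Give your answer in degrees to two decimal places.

θ_B ≈ 58.39°

n₂/n₁ = tan 51.13° = 1.2406 and n₃/n₂ = tan 52.64° = 1.3098.
Multiplying, n₃/n₁ = 1.2406 × 1.3098 = 1.6250, and θ_B(1→3) = arctan 1.6250 = 58.39°.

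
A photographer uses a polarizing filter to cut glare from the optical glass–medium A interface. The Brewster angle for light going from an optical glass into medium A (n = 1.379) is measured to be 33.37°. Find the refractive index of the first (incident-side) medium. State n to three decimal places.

At the Brewster angle, tan θ_B = n₂/n₁ with n₁ on the incident side (an optical glass) and n₂ on the transmitted side (medium A).
n₁ = n₂ / tan θ_B = 1.379 / tan 33.37° = 2.094.

n ≈ 2.094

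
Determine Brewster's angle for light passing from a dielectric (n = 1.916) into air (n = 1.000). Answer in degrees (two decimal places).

The reflected p-component vanishes when tan θ_B = n₂/n₁.
Here n₂/n₁ = 1.000/1.916 = 0.5219, and Brewster's law gives tan θ_B = n₂/n₁.
θ_B = arctan(0.5219) = 27.56°.

θ_B ≈ 27.56°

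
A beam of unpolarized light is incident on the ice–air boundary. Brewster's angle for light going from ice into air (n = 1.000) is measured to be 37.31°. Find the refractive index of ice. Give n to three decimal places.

n ≈ 1.312

At Brewster's angle, tan θ_B = n₂/n₁ with n₁ on the incident side (ice) and n₂ on the transmitted side (air).
n₁ = n₂ / tan θ_B = 1.000 / tan 37.31° = 1.312.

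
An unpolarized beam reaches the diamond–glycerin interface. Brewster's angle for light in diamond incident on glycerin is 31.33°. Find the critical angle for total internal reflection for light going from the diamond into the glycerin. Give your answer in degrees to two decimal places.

From Brewster, n₂/n₁ = tan θ_B = tan 31.33° = 0.6087.
Then sin θ_c = n₂/n₁ = 0.6087, so θ_c = arcsin 0.6087 = 37.50°.

θ_c ≈ 37.50°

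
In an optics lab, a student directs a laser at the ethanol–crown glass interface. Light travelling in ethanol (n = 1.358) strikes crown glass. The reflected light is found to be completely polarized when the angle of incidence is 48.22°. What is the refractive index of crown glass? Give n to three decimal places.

At Brewster's angle, tan θ_B = n₂/n₁ with n₁ on the incident side (ethanol) and n₂ on the transmitted side (crown glass).
n₂ = n₁ tan θ_B = 1.358 × tan 48.22° = 1.520.

n ≈ 1.520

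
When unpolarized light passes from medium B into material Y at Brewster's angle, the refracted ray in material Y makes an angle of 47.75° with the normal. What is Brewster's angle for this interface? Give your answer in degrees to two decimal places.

θ_B ≈ 42.25°

Since the reflected and refracted rays are at right angles at the polarizing angle, θ_B + θ_t = 90°.
θ_B = 90° − 47.75° = 42.25°.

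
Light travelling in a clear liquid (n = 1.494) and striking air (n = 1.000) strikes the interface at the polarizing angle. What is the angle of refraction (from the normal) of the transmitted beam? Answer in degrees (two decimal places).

tan θ_B = n₂/n₁ = 1.000/1.494 = 0.6693, so θ_B = 33.80°.
At Brewster's angle the reflected and refracted rays are perpendicular, so θ_t = 90° − θ_B = 90° − 33.80° = 56.20°.

θ_t ≈ 56.20°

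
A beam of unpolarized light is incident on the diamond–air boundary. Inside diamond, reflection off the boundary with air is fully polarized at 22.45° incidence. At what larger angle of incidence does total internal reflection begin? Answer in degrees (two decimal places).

n₂/n₁ = tan 22.45° = 0.4132; the critical angle satisfies sin θ_c = n₂/n₁.
θ_c = arcsin(0.4132) = 24.41°.

θ_c ≈ 24.41°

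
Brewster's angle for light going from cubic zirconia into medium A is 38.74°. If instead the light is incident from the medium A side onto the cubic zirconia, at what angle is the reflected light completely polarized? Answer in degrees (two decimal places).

The two Brewster angles are complementary: θ_B' = 90° − θ_B = 90° − 38.74° = 51.26°.

θ_B' ≈ 51.26°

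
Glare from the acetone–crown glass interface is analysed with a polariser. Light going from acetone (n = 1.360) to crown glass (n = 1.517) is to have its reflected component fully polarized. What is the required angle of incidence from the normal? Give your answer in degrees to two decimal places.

θ_B ≈ 48.12°

tan θ_B = n₂/n₁ = 1.517/1.360 = 1.1154.
θ_B = arctan(1.1154) = 48.12°.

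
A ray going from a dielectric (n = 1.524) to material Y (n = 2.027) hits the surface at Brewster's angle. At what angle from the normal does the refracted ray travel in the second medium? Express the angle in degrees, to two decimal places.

tan θ_B = n₂/n₁ = 2.027/1.524 = 1.3301, so θ_B = 53.06°.
At Brewster's angle the reflected and refracted rays are perpendicular, so θ_t = 90° − θ_B = 90° − 53.06° = 36.94°.

θ_t ≈ 36.94°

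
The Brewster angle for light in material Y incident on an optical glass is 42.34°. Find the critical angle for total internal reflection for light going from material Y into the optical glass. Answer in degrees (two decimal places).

tan θ_B = n₂/n₁ = tan 42.34° = 0.9112.
Total internal reflection: sin θ_c = n₂/n₁ = 0.9112.
θ_c = arcsin(0.9112) = 65.67°.

θ_c ≈ 65.67°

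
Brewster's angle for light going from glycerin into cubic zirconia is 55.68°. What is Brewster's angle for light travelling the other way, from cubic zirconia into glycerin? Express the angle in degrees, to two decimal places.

tan θ_B' = n₁/n₂ = 1/tan θ_B, so θ_B' = 90° − θ_B.
θ_B' = 90° − 55.68° = 34.32°.

θ_B' ≈ 34.32°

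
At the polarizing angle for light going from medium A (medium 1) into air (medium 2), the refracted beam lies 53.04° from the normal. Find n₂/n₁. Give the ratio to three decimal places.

n₂/n₁ ≈ 0.752

At Brewster incidence θ_B = 90° − θ_t = 90° − 53.04° = 36.96°.
Then n₂/n₁ = tan θ_B = tan 36.96° = 0.752.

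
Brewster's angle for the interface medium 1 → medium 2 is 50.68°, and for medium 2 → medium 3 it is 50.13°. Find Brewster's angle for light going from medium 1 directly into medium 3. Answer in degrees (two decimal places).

tan θ_B(1→2) = n₂/n₁ = tan 50.68° = 1.2209.
tan θ_B(2→3) = n₃/n₂ = tan 50.13° = 1.1973.
n₃/n₁ = 1.4617. Then tan θ_B(1→3) = n₃/n₁, so θ_B(1→3) = arctan(1.4617) = 55.62°.

θ_B ≈ 55.62°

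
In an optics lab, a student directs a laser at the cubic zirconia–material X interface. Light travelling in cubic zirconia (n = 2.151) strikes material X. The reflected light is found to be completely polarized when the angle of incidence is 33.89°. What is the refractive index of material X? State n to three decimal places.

Full polarization of the reflected beam means tan θ_B = n₂/n₁, where n₁ is the incident medium (cubic zirconia).
n₂ = n₁ tan θ_B = 2.151 × tan 33.89° = 1.445.

n ≈ 1.445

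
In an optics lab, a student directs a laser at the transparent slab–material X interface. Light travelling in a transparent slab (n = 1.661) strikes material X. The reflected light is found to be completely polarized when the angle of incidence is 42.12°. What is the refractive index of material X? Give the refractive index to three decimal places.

n ≈ 1.502

Full polarization of the reflected beam means tan θ_B = n₂/n₁, where n₁ is the incident medium (a transparent slab).
n₂ = n₁ tan θ_B = 1.661 × tan 42.12° = 1.502.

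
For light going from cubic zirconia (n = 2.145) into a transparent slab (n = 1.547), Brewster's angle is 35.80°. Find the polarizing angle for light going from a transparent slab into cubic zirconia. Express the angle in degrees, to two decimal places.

θ_B' ≈ 54.20°

Reversing the direction swaps n₁ and n₂, so tan θ_B' = 1/tan θ_B and θ_B' = 90° − θ_B.
Hence θ_B' = 90° − 35.80° = 54.20°.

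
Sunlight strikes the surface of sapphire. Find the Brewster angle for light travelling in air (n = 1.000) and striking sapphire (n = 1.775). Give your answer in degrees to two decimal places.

Brewster's condition: tan θ_B = n₂/n₁ = 1.775/1.000 = 1.7750.
So θ_B = arctan 1.7750 = 60.60°.

θ_B ≈ 60.60°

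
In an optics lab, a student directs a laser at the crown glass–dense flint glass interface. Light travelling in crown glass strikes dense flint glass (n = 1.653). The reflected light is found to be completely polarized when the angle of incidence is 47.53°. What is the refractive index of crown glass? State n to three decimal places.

n ≈ 1.513

At the polarizing angle, tan θ_B = n₂/n₁ with n₁ on the incident side (crown glass) and n₂ on the transmitted side (dense flint glass).
n₁ = n₂ / tan θ_B = 1.653 / tan 47.53° = 1.513.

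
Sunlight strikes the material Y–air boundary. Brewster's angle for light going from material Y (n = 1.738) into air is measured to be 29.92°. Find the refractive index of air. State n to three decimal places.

n ≈ 1.000

Brewster's law: tan θ_B = n₂/n₁ (light incident in material Y, refracted into air).
n₂ = n₁ tan θ_B = 1.738 × tan 29.92° = 1.000.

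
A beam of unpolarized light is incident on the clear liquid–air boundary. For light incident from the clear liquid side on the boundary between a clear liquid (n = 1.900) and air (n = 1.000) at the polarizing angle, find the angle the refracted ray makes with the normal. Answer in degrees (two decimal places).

θ_t ≈ 62.24°

θ_B = arctan(n₂/n₁) = arctan(1.000/1.900) = 27.76°.
Since θ_B + θ_t = 90° at Brewster incidence, θ_t = 90° − 27.76° = 62.24°.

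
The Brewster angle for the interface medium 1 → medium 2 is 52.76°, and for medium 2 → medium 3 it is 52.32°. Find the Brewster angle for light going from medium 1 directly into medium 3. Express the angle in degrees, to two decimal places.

θ_B ≈ 59.58°

n₂/n₁ = tan 52.76° = 1.3155 and n₃/n₂ = tan 52.32° = 1.2948.
n₃/n₁ = 1.7033. Then tan θ_B(1→3) = n₃/n₁, so θ_B(1→3) = arctan(1.7033) = 59.58°.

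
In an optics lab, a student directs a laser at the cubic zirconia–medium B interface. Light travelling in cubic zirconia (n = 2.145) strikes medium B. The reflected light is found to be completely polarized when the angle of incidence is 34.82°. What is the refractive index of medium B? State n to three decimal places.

At the Brewster angle, tan θ_B = n₂/n₁ with n₁ on the incident side (cubic zirconia) and n₂ on the transmitted side (medium B).
n₂ = n₁ tan θ_B = 2.145 × tan 34.82° = 1.492.

n ≈ 1.492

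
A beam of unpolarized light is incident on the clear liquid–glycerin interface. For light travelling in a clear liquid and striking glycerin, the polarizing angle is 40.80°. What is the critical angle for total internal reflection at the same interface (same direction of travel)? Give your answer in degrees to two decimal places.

tan θ_B = n₂/n₁ = tan 40.80° = 0.8632.
Total internal reflection: sin θ_c = n₂/n₁ = 0.8632.
θ_c = arcsin(0.8632) = 59.68°.

θ_c ≈ 59.68°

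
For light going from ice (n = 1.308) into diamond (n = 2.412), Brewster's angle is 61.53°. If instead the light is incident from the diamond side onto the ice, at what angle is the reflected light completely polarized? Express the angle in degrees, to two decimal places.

θ_B' ≈ 28.47°

The two Brewster angles are complementary: θ_B' = 90° − θ_B = 90° − 61.53° = 28.47°.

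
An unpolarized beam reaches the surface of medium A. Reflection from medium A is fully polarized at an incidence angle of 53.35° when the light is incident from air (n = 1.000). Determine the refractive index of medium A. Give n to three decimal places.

Brewster's law: tan θ_B = n₂/n₁ (light incident in air, refracted into medium A).
n₂ = n₁ tan θ_B = 1.000 × tan 53.35° = 1.344.

n ≈ 1.344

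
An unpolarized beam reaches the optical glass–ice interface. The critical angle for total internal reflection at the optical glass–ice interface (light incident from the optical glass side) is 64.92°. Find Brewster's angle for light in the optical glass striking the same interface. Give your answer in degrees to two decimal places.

At the critical angle sin θ_c = n₂/n₁, giving n₂/n₁ = sin 64.92° = 0.9057.
Then tan θ_B = n₂/n₁ = 0.9057, so θ_B = arctan 0.9057 = 42.17°.

θ_B ≈ 42.17°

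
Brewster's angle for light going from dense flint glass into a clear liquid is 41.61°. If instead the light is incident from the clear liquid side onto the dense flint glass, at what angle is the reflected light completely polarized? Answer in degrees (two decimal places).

θ_B' ≈ 48.39°

Reversing the direction swaps n₁ and n₂, so tan θ_B' = 1/tan θ_B and θ_B' = 90° − θ_B.
Hence θ_B' = 90° − 41.61° = 48.39°.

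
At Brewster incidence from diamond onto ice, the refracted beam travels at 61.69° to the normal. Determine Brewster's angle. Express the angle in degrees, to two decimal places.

θ_B ≈ 28.31°

Since the reflected and refracted rays are at right angles at the polarizing angle, θ_B + θ_t = 90°.
θ_B = 90° − 61.69° = 28.31°.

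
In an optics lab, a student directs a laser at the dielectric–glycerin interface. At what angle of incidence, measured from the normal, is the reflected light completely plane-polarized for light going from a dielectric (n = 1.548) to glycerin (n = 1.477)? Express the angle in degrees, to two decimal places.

θ_B ≈ 43.66°

Here n₂/n₁ = 1.477/1.548 = 0.9541, and Brewster's law gives tan θ_B = n₂/n₁. Taking the arctangent, θ_B = 43.66°.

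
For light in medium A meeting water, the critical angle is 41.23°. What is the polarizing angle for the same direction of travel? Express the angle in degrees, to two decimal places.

θ_B ≈ 33.39°

At the critical angle sin θ_c = n₂/n₁, giving n₂/n₁ = sin 41.23° = 0.6591.
Then tan θ_B = n₂/n₁ = 0.6591, so θ_B = arctan 0.6591 = 33.39°.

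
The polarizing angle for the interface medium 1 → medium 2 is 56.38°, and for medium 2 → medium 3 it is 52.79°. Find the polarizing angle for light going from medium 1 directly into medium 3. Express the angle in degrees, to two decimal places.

θ_B ≈ 63.21°

tan θ_B(1→2) = n₂/n₁ = tan 56.38° = 1.5040.
tan θ_B(2→3) = n₃/n₂ = tan 52.79° = 1.3170.
So n₃/n₁ = (n₂/n₁)(n₃/n₂) = 1.5040 × 1.3170 = 1.9807.
θ_B(1→3) = arctan(1.9807) = 63.21°.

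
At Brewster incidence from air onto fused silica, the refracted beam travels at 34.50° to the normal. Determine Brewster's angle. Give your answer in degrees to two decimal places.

θ_B ≈ 55.50°

Since the reflected and refracted rays are at right angles at the polarizing angle, θ_B + θ_t = 90°.
θ_B = 90° − 34.50° = 55.50°.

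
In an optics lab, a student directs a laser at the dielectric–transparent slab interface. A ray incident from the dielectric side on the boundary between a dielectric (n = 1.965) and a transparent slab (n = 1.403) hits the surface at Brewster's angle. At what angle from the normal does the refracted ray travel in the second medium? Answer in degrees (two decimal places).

θ_B = arctan(n₂/n₁) = arctan(1.403/1.965) = 35.53°.
The refracted ray is perpendicular to the reflected ray, so θ_t = 90° − θ_B = 54.47°.

θ_t ≈ 54.47°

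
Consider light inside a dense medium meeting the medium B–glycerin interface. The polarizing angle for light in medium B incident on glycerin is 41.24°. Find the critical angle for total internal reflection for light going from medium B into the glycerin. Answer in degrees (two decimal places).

n₂/n₁ = tan 41.24° = 0.8767; the critical angle satisfies sin θ_c = n₂/n₁.
θ_c = arcsin(0.8767) = 61.24°.

θ_c ≈ 61.24°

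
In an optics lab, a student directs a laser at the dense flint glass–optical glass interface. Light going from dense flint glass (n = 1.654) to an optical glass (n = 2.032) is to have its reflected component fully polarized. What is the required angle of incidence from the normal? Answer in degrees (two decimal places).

θ_B ≈ 50.86°

At Brewster's angle the reflected and refracted rays are perpendicular, which with Snell's law gives tan θ_B = n₂/n₁.
tan θ_B = n₂/n₁ = 2.032/1.654 = 1.2285.
So θ_B = arctan 1.2285 = 50.86°.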